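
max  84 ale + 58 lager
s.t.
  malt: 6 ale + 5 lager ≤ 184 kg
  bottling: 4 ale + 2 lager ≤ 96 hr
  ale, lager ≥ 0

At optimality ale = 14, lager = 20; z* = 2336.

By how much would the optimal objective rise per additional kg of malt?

8

Check each constraint at x*: malt 184/184 (tight); bottling 96/96 (tight).
The binding rows give the dual system: 6·y_malt + 4·y_bottling = 84 and 5·y_malt + 2·y_bottling = 58.
This yields shadow prices y_malt = 8, y_bottling = 9.
Shadow price of malt = 8.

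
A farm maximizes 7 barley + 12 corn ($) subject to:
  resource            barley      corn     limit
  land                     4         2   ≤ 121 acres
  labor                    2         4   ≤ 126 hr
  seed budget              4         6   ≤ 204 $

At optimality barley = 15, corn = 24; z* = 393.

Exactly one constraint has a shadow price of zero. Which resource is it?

land

land: 108/121 (slack 13)
labor: 126/126 (binding)
seed budget: 204/204 (binding)
By complementary slackness, a constraint with positive slack has shadow price 0 → land.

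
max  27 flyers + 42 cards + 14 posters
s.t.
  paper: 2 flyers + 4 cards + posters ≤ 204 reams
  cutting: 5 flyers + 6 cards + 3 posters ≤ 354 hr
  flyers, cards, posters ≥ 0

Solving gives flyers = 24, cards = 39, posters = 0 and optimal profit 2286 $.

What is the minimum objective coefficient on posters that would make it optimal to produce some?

At the optimum: paper uses 204 of 204 (binding); cutting uses 354 of 354 (binding).
Dual feasibility on the basic columns requires 2·y_paper + 5·y_cutting = 27, 4·y_paper + 6·y_cutting = 42.
Solving: y_paper = 6, y_cutting = 3.
posters enters the basis when its profit ≥ yᵀa₃ = 6·1 + 3·3 = 15.

15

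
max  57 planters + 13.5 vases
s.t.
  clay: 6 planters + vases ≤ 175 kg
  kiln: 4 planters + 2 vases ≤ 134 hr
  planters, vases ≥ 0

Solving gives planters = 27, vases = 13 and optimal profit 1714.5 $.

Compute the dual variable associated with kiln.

3

Both clay and kiln are binding at x*.
From A_Bᵀ y = c: 6·y_clay + 4·y_kiln = 57; 1·y_clay + 2·y_kiln = 13.5.
→ y_clay = 7.5 and y_kiln = 3.
Shadow price of kiln = 3.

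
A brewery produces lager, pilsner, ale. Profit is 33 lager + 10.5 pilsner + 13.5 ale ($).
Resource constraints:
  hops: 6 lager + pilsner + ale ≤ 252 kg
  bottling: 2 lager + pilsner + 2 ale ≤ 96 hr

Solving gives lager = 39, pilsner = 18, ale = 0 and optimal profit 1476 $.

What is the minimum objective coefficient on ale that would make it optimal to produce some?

18

At the optimum: hops uses 252 of 252 (binding); bottling uses 96 of 96 (binding).
The binding rows give the dual system: 6·y_hops + 2·y_bottling = 33 and 1·y_hops + 1·y_bottling = 10.5.
→ y_hops = 3 and y_bottling = 7.5.
ale enters the basis when its profit ≥ yᵀa₃ = 3·1 + 7.5·2 = 18.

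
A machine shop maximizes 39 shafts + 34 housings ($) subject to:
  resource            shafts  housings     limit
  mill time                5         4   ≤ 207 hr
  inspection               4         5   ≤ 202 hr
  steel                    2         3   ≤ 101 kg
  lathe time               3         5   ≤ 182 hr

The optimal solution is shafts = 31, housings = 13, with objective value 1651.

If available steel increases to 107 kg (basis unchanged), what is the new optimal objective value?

Check each constraint at x*: mill time 207/207 (tight); inspection 189/202 (slack 13); steel 101/101 (tight); lathe time 158/182 (slack 24).
Since inspection, lathe time are not tight, their duals are 0.
From A_Bᵀ y = c: 5·y_mill time + 2·y_steel = 39; 4·y_mill time + 3·y_steel = 34.
Solving: y_mill time = 7, y_steel = 2.
Δz = y_steel·Δb = 2 × (6) = 12, so new z* = 1651 + 12 = 1663.

1663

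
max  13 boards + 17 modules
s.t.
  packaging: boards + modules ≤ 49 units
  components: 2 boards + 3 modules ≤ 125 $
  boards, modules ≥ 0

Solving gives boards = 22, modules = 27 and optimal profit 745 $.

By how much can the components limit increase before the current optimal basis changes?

22

Binding constraints: packaging, components. The basis is B = [[1,1],[2,3]] with det 1.
Per unit increase in components, x* moves by d = (-1, 1).
The basis stays optimal until boards reaches 0; allowable increase = 22 $.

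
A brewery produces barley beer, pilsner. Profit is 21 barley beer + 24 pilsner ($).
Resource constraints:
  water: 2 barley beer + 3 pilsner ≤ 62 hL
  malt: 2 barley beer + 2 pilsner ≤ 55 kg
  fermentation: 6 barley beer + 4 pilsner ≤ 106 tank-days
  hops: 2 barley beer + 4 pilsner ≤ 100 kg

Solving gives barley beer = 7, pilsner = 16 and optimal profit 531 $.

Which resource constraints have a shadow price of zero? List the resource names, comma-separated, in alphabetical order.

hops, malt

water: 62/62 (binding)
malt: 46/55 (slack 9)
fermentation: 106/106 (binding)
hops: 78/100 (slack 22)
By complementary slackness, a constraint with positive slack has shadow price 0 → hops, malt.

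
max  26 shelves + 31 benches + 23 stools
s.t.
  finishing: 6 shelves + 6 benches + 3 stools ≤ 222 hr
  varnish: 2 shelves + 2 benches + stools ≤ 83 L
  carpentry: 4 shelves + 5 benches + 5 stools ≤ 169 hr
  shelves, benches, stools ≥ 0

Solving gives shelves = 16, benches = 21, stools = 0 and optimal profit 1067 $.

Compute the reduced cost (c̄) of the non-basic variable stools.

At the optimum: finishing uses 222 of 222 (binding); varnish uses 74 of 83 (slack = 9); carpentry uses 169 of 169 (binding).
Slack constraints have shadow price 0 (complementary slackness).
The binding rows give the dual system: 6·y_finishing + 4·y_carpentry = 26 and 6·y_finishing + 5·y_carpentry = 31.
Solving: y_finishing = 1, y_carpentry = 5.
Reduced cost of stools: c₃ − yᵀa₃ = 23 − (1·3 + 5·5) = 23 − 28 = -5.

-5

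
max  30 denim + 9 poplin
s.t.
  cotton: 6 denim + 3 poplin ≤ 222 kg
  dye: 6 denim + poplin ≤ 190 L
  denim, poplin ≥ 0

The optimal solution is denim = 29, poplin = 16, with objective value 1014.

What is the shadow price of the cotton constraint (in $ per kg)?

Both cotton and dye are binding at x*.
From A_Bᵀ y = c: 6·y_cotton + 6·y_dye = 30; 3·y_cotton + 1·y_dye = 9.
This yields shadow prices y_cotton = 2, y_dye = 3.
Shadow price of cotton = 2.

2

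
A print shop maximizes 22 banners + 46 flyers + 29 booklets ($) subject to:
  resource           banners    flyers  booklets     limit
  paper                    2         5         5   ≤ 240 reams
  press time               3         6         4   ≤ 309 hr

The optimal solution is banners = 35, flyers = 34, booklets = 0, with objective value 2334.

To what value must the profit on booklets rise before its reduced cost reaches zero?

At the optimum: paper uses 240 of 240 (binding); press time uses 309 of 309 (binding).
The binding rows give the dual system: 2·y_paper + 3·y_press time = 22 and 5·y_paper + 6·y_press time = 46.
→ y_paper = 2 and y_press time = 6.
booklets enters the basis when its profit ≥ yᵀa₃ = 2·5 + 6·4 = 34.

34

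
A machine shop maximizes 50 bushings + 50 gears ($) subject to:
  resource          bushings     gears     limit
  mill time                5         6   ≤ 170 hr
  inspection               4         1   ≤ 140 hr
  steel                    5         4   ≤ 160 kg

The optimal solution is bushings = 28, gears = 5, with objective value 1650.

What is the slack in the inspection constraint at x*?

23

inspection used = 4·28 + 1·5 = 117; slack = 140 − 117 = 23.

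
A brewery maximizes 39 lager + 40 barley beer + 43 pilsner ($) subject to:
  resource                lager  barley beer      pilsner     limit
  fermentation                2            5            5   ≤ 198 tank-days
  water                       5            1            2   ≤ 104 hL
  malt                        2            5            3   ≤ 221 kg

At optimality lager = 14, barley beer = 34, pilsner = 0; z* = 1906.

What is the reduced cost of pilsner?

-2

Binding: fermentation and water. Non-binding: malt (23 unused).
By complementary slackness, y = 0 for the non-binding constraint.
The binding rows give the dual system: 2·y_fermentation + 5·y_water = 39 and 5·y_fermentation + 1·y_water = 40.
This yields shadow prices y_fermentation = 7, y_water = 5.
Reduced cost of pilsner: c₃ − yᵀa₃ = 43 − (7·5 + 5·2) = 43 − 45 = -2.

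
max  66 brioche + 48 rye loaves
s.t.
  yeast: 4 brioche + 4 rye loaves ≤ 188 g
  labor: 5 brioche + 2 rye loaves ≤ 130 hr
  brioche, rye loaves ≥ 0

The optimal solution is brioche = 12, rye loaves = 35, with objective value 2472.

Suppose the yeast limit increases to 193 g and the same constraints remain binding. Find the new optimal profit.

2517

Both yeast and labor are binding at x*.
The binding rows give the dual system: 4·y_yeast + 5·y_labor = 66 and 4·y_yeast + 2·y_labor = 48.
This yields shadow prices y_yeast = 9, y_labor = 6.
Δz = y_yeast·Δb = 9 × (5) = 45, so new z* = 2472 + 45 = 2517.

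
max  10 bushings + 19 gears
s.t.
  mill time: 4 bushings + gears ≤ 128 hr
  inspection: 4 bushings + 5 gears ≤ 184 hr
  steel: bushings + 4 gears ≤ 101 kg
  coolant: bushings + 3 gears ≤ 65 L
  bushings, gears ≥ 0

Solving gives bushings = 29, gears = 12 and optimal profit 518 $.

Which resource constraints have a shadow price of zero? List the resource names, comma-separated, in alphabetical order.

inspection, steel

mill time: 128/128 (binding)
inspection: 176/184 (slack 8)
steel: 77/101 (slack 24)
coolant: 65/65 (binding)
By complementary slackness, a constraint with positive slack has shadow price 0 → inspection, steel.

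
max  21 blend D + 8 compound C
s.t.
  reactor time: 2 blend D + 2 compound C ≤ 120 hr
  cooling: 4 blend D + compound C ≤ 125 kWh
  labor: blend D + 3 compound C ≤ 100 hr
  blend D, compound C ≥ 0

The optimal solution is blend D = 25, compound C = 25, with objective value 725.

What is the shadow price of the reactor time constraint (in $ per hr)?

0

Binding: cooling and labor. Non-binding: reactor time (20 unused).
Slack constraints have shadow price 0 (complementary slackness).
Dual feasibility on the basic columns requires 4·y_cooling + 1·y_labor = 21, 1·y_cooling + 3·y_labor = 8.
→ y_cooling = 5 and y_labor = 1.
Shadow price of reactor time = 0.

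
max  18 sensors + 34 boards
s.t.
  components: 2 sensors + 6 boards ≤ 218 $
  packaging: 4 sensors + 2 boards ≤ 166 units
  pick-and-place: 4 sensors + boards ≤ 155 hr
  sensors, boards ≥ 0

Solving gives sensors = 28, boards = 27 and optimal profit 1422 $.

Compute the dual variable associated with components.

5

At the optimum: components uses 218 of 218 (binding); packaging uses 166 of 166 (binding); pick-and-place uses 139 of 155 (slack = 16).
By complementary slackness, y = 0 for the non-binding constraint.
From A_Bᵀ y = c: 2·y_components + 4·y_packaging = 18; 6·y_components + 2·y_packaging = 34.
This yields shadow prices y_components = 5, y_packaging = 2.
Shadow price of components = 5.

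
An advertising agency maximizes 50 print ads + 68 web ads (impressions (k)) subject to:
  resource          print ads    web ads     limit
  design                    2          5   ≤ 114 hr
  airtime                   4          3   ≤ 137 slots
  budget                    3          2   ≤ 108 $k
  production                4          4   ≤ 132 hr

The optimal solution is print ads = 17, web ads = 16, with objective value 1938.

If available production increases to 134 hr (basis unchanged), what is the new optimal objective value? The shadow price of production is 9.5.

1957

Δb = 2, so new z* = 1938 + (9.5)·(2) = 1938 + 19 = 1957.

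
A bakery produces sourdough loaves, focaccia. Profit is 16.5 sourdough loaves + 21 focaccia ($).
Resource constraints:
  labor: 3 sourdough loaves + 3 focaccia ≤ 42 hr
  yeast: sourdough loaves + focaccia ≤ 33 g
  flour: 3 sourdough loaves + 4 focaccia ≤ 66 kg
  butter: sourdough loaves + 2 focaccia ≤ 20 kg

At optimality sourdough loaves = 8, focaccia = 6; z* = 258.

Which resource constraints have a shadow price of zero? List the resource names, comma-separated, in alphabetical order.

flour, yeast

labor: 42/42 (binding)
yeast: 14/33 (slack 19)
flour: 48/66 (slack 18)
butter: 20/20 (binding)
By complementary slackness, a constraint with positive slack has shadow price 0 → flour, yeast.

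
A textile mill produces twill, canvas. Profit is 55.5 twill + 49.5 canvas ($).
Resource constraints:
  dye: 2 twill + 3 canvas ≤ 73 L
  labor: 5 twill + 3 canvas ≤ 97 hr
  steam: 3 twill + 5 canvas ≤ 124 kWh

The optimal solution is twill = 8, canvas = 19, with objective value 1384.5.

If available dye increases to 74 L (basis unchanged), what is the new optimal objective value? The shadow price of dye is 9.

1393.5

Δb = 1, so new z* = 1384.5 + (9)·(1) = 1384.5 + 9 = 1393.5.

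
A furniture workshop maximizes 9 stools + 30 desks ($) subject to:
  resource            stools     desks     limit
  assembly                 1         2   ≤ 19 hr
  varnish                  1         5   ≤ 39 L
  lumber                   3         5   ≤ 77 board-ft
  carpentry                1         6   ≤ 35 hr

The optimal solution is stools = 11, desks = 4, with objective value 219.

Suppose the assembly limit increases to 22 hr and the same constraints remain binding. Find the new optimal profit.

Check each constraint at x*: assembly 19/19 (tight); varnish 31/39 (slack 8); lumber 53/77 (slack 24); carpentry 35/35 (tight).
Slack constraints have shadow price 0 (complementary slackness).
The binding rows give the dual system: 1·y_assembly + 1·y_carpentry = 9 and 2·y_assembly + 6·y_carpentry = 30.
Solving: y_assembly = 6, y_carpentry = 3.
Δz = y_assembly·Δb = 6 × (3) = 18, so new z* = 219 + 18 = 237.

237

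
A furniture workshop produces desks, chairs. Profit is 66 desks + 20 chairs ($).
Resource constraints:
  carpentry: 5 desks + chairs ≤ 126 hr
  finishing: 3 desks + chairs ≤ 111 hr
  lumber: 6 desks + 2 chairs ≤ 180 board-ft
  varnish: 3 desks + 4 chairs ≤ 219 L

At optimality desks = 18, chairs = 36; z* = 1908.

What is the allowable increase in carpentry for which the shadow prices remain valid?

Binding constraints: carpentry, lumber. The basis is B = [[5,1],[6,2]] with det 4.
Per unit increase in carpentry, x* moves by d = (0.5, -1.5).
The basis stays optimal until chairs reaches 0; allowable increase = 24 hr.

24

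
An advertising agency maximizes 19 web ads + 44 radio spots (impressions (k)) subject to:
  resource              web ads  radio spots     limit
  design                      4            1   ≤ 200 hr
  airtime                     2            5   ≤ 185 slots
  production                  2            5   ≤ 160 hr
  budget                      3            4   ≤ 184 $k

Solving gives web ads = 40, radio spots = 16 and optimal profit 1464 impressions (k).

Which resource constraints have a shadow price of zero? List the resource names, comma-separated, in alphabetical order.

airtime, design

design: 176/200 (slack 24)
airtime: 160/185 (slack 25)
production: 160/160 (binding)
budget: 184/184 (binding)
By complementary slackness, a constraint with positive slack has shadow price 0 → airtime, design.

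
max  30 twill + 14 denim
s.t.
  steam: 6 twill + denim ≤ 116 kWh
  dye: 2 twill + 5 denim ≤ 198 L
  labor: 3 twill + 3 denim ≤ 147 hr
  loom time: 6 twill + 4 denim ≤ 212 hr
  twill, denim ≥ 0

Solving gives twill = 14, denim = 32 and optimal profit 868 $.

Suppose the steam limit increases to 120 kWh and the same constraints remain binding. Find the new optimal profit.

876

Binding: steam and loom time. Non-binding: dye (10 unused), labor (9 unused).
Since dye, labor are not tight, their duals are 0.
The binding rows give the dual system: 6·y_steam + 6·y_loom time = 30 and 1·y_steam + 4·y_loom time = 14.
This yields shadow prices y_steam = 2, y_loom time = 3.
Δz = y_steam·Δb = 2 × (4) = 8, so new z* = 868 + 8 = 876.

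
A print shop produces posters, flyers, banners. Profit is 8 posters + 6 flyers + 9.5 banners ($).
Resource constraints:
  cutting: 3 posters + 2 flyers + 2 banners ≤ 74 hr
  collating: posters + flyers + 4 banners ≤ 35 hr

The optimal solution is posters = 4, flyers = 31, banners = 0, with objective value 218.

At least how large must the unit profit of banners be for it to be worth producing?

12

Check each constraint at x*: cutting 74/74 (tight); collating 35/35 (tight).
The binding rows give the dual system: 3·y_cutting + 1·y_collating = 8 and 2·y_cutting + 1·y_collating = 6.
Solving: y_cutting = 2, y_collating = 2.
banners enters the basis when its profit ≥ yᵀa₃ = 2·2 + 2·4 = 12.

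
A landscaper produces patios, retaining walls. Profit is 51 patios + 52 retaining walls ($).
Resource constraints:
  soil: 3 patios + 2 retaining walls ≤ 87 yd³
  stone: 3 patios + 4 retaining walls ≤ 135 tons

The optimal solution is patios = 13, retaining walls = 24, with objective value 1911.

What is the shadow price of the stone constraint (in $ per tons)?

9

At the optimum: soil uses 87 of 87 (binding); stone uses 135 of 135 (binding).
Dual feasibility on the basic columns requires 3·y_soil + 3·y_stone = 51, 2·y_soil + 4·y_stone = 52.
This yields shadow prices y_soil = 8, y_stone = 9.
Shadow price of stone = 9.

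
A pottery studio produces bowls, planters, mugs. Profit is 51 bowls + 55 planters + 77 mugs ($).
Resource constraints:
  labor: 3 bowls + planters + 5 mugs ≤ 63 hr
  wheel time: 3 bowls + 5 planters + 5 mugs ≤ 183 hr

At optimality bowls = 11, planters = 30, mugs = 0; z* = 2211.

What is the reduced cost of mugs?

-8

Both labor and wheel time are binding at x*.
Dual feasibility on the basic columns requires 3·y_labor + 3·y_wheel time = 51, 1·y_labor + 5·y_wheel time = 55.
→ y_labor = 7.5 and y_wheel time = 9.5.
Reduced cost of mugs: c₃ − yᵀa₃ = 77 − (7.5·5 + 9.5·5) = 77 − 85 = -8.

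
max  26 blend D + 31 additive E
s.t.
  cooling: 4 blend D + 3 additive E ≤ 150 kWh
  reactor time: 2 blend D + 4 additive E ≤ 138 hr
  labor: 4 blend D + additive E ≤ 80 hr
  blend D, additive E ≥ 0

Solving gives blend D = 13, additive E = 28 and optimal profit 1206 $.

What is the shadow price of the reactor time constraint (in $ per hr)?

At the optimum: cooling uses 136 of 150 (slack = 14); reactor time uses 138 of 138 (binding); labor uses 80 of 80 (binding).
By complementary slackness, y = 0 for the non-binding constraint.
Dual feasibility on the basic columns requires 2·y_reactor time + 4·y_labor = 26, 4·y_reactor time + 1·y_labor = 31.
This yields shadow prices y_reactor time = 7, y_labor = 3.
Shadow price of reactor time = 7.

7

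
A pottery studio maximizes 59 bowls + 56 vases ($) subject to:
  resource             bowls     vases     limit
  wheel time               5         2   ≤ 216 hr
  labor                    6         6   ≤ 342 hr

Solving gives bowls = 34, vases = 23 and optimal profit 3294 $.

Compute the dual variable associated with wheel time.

1

At the optimum: wheel time uses 216 of 216 (binding); labor uses 342 of 342 (binding).
From A_Bᵀ y = c: 5·y_wheel time + 6·y_labor = 59; 2·y_wheel time + 6·y_labor = 56.
→ y_wheel time = 1 and y_labor = 9.
Shadow price of wheel time = 1.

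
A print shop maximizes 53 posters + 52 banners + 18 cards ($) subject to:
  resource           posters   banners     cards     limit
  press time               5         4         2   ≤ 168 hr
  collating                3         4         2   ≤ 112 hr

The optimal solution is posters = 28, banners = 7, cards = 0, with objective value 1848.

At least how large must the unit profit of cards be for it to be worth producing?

Both press time and collating are binding at x*.
The binding rows give the dual system: 5·y_press time + 3·y_collating = 53 and 4·y_press time + 4·y_collating = 52.
Solving: y_press time = 7, y_collating = 6.
cards enters the basis when its profit ≥ yᵀa₃ = 7·2 + 6·2 = 26.

26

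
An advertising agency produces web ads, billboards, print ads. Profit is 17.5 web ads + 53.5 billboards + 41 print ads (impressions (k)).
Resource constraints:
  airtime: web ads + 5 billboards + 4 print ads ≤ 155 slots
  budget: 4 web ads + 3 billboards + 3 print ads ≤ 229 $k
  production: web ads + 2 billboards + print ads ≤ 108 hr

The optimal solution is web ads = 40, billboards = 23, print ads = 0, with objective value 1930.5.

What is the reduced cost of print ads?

-3

Binding: airtime and budget. Non-binding: production (22 unused).
By complementary slackness, y = 0 for the non-binding constraint.
Dual feasibility on the basic columns requires 1·y_airtime + 4·y_budget = 17.5, 5·y_airtime + 3·y_budget = 53.5.
This yields shadow prices y_airtime = 9.5, y_budget = 2.
Reduced cost of print ads: c₃ − yᵀa₃ = 41 − (9.5·4 + 2·3) = 41 − 44 = -3.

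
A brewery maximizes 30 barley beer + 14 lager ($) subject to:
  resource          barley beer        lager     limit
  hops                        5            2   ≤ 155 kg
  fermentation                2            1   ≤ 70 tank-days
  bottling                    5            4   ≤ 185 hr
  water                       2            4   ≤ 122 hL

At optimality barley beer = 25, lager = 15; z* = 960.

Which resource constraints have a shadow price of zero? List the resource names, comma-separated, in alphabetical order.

fermentation, water

hops: 155/155 (binding)
fermentation: 65/70 (slack 5)
bottling: 185/185 (binding)
water: 110/122 (slack 12)
By complementary slackness, a constraint with positive slack has shadow price 0 → fermentation, water.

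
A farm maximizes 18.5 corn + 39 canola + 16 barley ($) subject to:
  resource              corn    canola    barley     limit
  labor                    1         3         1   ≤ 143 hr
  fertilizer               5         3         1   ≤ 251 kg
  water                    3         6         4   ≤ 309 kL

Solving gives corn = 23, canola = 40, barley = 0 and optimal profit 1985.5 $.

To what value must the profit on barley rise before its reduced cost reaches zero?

24

Binding: labor and water. Non-binding: fertilizer (16 unused).
Since fertilizer is not tight, its dual is 0.
From A_Bᵀ y = c: 1·y_labor + 3·y_water = 18.5; 3·y_labor + 6·y_water = 39.
This yields shadow prices y_labor = 2, y_water = 5.5.
barley enters the basis when its profit ≥ yᵀa₃ = 2·1 + 5.5·4 = 24.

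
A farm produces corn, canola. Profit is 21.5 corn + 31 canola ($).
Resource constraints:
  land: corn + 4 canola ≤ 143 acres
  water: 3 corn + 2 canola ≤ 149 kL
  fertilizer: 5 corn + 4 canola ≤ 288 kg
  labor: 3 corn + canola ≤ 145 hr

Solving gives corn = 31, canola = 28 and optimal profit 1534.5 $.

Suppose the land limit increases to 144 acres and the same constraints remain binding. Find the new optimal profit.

1539.5

Check each constraint at x*: land 143/143 (tight); water 149/149 (tight); fertilizer 267/288 (slack 21); labor 121/145 (slack 24).
Since fertilizer, labor are not tight, their duals are 0.
The binding rows give the dual system: 1·y_land + 3·y_water = 21.5 and 4·y_land + 2·y_water = 31.
This yields shadow prices y_land = 5, y_water = 5.5.
Δz = y_land·Δb = 5 × (1) = 5, so new z* = 1534.5 + 5 = 1539.5.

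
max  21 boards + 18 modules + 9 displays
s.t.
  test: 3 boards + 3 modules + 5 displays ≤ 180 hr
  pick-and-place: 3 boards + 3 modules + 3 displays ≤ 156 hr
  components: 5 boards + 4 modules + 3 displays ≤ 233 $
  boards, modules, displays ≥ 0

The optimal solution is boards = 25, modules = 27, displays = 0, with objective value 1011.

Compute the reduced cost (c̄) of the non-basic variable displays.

-6

Binding: pick-and-place and components. Non-binding: test (24 unused).
Slack constraints have shadow price 0 (complementary slackness).
From A_Bᵀ y = c: 3·y_pick-and-place + 5·y_components = 21; 3·y_pick-and-place + 4·y_components = 18.
→ y_pick-and-place = 2 and y_components = 3.
Reduced cost of displays: c₃ − yᵀa₃ = 9 − (2·3 + 3·3) = 9 − 15 = -6.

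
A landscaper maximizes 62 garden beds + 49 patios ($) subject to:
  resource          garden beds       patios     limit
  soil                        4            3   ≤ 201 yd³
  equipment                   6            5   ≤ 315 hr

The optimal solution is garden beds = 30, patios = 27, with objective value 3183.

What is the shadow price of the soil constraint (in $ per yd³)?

8

Both soil and equipment are binding at x*.
Dual feasibility on the basic columns requires 4·y_soil + 6·y_equipment = 62, 3·y_soil + 5·y_equipment = 49.
Solving: y_soil = 8, y_equipment = 5.
Shadow price of soil = 8.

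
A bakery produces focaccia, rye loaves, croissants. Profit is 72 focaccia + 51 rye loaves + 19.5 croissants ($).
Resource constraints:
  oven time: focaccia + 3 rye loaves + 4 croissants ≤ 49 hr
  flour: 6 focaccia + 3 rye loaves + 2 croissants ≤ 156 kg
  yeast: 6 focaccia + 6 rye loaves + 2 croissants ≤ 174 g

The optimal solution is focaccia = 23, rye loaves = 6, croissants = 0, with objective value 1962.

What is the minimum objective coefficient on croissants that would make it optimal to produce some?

Binding: flour and yeast. Non-binding: oven time (8 unused).
Since oven time is not tight, its dual is 0.
Dual feasibility on the basic columns requires 6·y_flour + 6·y_yeast = 72, 3·y_flour + 6·y_yeast = 51.
→ y_flour = 7 and y_yeast = 5.
croissants enters the basis when its profit ≥ yᵀa₃ = 7·2 + 5·2 = 24.

24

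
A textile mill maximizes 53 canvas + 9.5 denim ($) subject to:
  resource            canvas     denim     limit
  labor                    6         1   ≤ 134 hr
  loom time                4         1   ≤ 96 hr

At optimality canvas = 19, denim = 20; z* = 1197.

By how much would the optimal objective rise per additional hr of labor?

Check each constraint at x*: labor 134/134 (tight); loom time 96/96 (tight).
Dual feasibility on the basic columns requires 6·y_labor + 4·y_loom time = 53, 1·y_labor + 1·y_loom time = 9.5.
This yields shadow prices y_labor = 7.5, y_loom time = 2.
Shadow price of labor = 7.5.

7.5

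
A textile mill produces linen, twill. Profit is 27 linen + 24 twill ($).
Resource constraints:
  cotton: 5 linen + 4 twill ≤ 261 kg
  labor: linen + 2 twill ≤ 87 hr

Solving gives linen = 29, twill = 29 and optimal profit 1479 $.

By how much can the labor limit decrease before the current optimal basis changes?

34.8

Binding constraints: cotton, labor. The basis is B = [[5,4],[1,2]] with det 6.
Per unit decrease in labor, x* moves by d = (0.6667, -0.8333).
The basis stays optimal until twill reaches 0; allowable decrease = 34.8 hr.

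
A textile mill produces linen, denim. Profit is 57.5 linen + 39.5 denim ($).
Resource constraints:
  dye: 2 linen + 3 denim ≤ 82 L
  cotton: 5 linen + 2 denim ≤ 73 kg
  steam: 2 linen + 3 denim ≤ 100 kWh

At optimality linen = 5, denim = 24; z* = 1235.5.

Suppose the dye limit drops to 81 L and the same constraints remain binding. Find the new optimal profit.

Check each constraint at x*: dye 82/82 (tight); cotton 73/73 (tight); steam 82/100 (slack 18).
Slack constraints have shadow price 0 (complementary slackness).
Dual feasibility on the basic columns requires 2·y_dye + 5·y_cotton = 57.5, 3·y_dye + 2·y_cotton = 39.5.
→ y_dye = 7.5 and y_cotton = 8.5.
Δz = y_dye·Δb = 7.5 × (-1) = -7.5, so new z* = 1235.5 − 7.5 = 1228.

1228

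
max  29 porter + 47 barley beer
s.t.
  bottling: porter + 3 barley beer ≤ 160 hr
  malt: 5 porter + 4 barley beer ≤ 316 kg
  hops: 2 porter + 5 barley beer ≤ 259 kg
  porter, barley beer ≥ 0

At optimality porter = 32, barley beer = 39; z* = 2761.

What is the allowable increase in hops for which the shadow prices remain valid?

17

Binding constraints: malt, hops. The basis is B = [[5,4],[2,5]] with det 17.
Per unit increase in hops, x* moves by d = (-0.2353, 0.2941).
The basis stays optimal until bottling becomes binding; allowable increase = 17 kg.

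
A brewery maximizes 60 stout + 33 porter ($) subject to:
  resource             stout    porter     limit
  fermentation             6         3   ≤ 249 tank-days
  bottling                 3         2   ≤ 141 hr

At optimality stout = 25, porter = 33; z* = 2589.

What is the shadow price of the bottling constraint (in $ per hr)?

6

Both fermentation and bottling are binding at x*.
Dual feasibility on the basic columns requires 6·y_fermentation + 3·y_bottling = 60, 3·y_fermentation + 2·y_bottling = 33.
Solving: y_fermentation = 7, y_bottling = 6.
Shadow price of bottling = 6.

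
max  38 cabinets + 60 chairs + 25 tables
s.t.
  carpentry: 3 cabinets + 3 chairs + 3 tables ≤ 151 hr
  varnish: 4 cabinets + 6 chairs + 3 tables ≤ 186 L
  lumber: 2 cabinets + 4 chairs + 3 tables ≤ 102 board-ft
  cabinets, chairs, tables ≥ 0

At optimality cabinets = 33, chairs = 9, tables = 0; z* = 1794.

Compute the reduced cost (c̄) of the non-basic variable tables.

Check each constraint at x*: carpentry 126/151 (slack 25); varnish 186/186 (tight); lumber 102/102 (tight).
Slack constraints have shadow price 0 (complementary slackness).
Dual feasibility on the basic columns requires 4·y_varnish + 2·y_lumber = 38, 6·y_varnish + 4·y_lumber = 60.
Solving: y_varnish = 8, y_lumber = 3.
Reduced cost of tables: c₃ − yᵀa₃ = 25 − (8·3 + 3·3) = 25 − 33 = -8.

-8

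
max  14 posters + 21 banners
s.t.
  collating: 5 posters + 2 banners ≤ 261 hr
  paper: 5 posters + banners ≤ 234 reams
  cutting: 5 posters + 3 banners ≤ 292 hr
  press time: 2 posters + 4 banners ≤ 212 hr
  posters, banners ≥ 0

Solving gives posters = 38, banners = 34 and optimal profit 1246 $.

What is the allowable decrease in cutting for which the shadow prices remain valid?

Binding constraints: cutting, press time. The basis is B = [[5,3],[2,4]] with det 14.
Per unit decrease in cutting, x* moves by d = (-0.2857, 0.1429).
The basis stays optimal until posters reaches 0; allowable decrease = 133 hr.

133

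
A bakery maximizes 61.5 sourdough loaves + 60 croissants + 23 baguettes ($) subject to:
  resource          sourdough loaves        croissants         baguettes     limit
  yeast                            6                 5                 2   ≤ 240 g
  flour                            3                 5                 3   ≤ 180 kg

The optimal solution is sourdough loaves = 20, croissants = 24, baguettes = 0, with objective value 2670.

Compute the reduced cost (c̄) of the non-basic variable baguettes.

Both yeast and flour are binding at x*.
From A_Bᵀ y = c: 6·y_yeast + 3·y_flour = 61.5; 5·y_yeast + 5·y_flour = 60.
→ y_yeast = 8.5 and y_flour = 3.5.
Reduced cost of baguettes: c₃ − yᵀa₃ = 23 − (8.5·2 + 3.5·3) = 23 − 27.5 = -4.5.

-4.5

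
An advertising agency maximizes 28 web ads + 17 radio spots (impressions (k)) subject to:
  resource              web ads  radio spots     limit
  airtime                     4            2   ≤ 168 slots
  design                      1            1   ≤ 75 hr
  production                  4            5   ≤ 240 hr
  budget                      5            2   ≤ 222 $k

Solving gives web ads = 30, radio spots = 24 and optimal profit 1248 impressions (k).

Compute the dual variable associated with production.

Check each constraint at x*: airtime 168/168 (tight); design 54/75 (slack 21); production 240/240 (tight); budget 198/222 (slack 24).
Since design, budget are not tight, their duals are 0.
From A_Bᵀ y = c: 4·y_airtime + 4·y_production = 28; 2·y_airtime + 5·y_production = 17.
→ y_airtime = 6 and y_production = 1.
Shadow price of production = 1.

1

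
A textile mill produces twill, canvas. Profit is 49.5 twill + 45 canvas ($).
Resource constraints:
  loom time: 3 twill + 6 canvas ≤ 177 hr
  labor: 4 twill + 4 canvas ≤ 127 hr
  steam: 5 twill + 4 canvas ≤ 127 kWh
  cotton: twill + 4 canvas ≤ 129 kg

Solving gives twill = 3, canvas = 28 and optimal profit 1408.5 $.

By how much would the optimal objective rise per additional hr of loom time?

1.5

Check each constraint at x*: loom time 177/177 (tight); labor 124/127 (slack 3); steam 127/127 (tight); cotton 115/129 (slack 14).
Slack constraints have shadow price 0 (complementary slackness).
Dual feasibility on the basic columns requires 3·y_loom time + 5·y_steam = 49.5, 6·y_loom time + 4·y_steam = 45.
Solving: y_loom time = 1.5, y_steam = 9.
Shadow price of loom time = 1.5.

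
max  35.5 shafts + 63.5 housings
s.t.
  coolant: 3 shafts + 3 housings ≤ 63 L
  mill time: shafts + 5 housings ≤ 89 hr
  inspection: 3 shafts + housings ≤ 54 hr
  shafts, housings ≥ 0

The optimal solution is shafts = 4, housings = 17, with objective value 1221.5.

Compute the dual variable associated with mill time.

At the optimum: coolant uses 63 of 63 (binding); mill time uses 89 of 89 (binding); inspection uses 29 of 54 (slack = 25).
Since inspection is not tight, its dual is 0.
The binding rows give the dual system: 3·y_coolant + 1·y_mill time = 35.5 and 3·y_coolant + 5·y_mill time = 63.5.
→ y_coolant = 9.5 and y_mill time = 7.
Shadow price of mill time = 7.

7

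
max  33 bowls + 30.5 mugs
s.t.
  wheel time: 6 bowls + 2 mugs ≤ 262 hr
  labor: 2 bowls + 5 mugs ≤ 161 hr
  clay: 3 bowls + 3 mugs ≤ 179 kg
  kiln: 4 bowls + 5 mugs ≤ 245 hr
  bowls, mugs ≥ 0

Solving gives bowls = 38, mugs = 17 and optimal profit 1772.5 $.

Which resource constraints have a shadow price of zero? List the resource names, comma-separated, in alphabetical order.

clay, kiln

wheel time: 262/262 (binding)
labor: 161/161 (binding)
clay: 165/179 (slack 14)
kiln: 237/245 (slack 8)
By complementary slackness, a constraint with positive slack has shadow price 0 → clay, kiln.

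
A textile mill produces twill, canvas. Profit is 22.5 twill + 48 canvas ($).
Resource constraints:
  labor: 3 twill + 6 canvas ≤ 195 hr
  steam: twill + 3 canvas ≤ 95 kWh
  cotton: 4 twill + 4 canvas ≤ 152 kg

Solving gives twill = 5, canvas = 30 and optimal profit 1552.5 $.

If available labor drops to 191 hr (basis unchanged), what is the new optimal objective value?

Check each constraint at x*: labor 195/195 (tight); steam 95/95 (tight); cotton 140/152 (slack 12).
Since cotton is not tight, its dual is 0.
Dual feasibility on the basic columns requires 3·y_labor + 1·y_steam = 22.5, 6·y_labor + 3·y_steam = 48.
→ y_labor = 6.5 and y_steam = 3.
Δz = y_labor·Δb = 6.5 × (-4) = -26, so new z* = 1552.5 − 26 = 1526.5.

1526.5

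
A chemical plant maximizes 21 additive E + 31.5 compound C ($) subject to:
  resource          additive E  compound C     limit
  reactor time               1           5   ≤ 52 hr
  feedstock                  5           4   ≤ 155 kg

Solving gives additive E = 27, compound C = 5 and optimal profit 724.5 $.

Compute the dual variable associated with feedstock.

Both reactor time and feedstock are binding at x*.
Dual feasibility on the basic columns requires 1·y_reactor time + 5·y_feedstock = 21, 5·y_reactor time + 4·y_feedstock = 31.5.
This yields shadow prices y_reactor time = 3.5, y_feedstock = 3.5.
Shadow price of feedstock = 3.5.

3.5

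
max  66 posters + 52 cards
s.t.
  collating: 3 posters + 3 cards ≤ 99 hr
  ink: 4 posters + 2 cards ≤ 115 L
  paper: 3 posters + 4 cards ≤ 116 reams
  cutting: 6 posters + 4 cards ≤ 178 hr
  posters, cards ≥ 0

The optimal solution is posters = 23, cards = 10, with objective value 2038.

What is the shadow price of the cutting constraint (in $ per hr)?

Binding: collating and cutting. Non-binding: ink (3 unused), paper (7 unused).
Since ink, paper are not tight, their duals are 0.
Dual feasibility on the basic columns requires 3·y_collating + 6·y_cutting = 66, 3·y_collating + 4·y_cutting = 52.
Solving: y_collating = 8, y_cutting = 7.
Shadow price of cutting = 7.

7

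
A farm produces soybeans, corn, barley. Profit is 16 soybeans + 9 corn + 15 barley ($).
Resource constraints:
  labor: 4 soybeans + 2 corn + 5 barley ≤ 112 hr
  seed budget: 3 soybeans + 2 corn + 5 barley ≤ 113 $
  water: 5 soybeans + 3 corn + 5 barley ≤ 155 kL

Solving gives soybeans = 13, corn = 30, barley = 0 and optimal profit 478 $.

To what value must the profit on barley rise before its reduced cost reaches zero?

17.5

At the optimum: labor uses 112 of 112 (binding); seed budget uses 99 of 113 (slack = 14); water uses 155 of 155 (binding).
Slack constraints have shadow price 0 (complementary slackness).
From A_Bᵀ y = c: 4·y_labor + 5·y_water = 16; 2·y_labor + 3·y_water = 9.
This yields shadow prices y_labor = 1.5, y_water = 2.
barley enters the basis when its profit ≥ yᵀa₃ = 1.5·5 + 2·5 = 17.5.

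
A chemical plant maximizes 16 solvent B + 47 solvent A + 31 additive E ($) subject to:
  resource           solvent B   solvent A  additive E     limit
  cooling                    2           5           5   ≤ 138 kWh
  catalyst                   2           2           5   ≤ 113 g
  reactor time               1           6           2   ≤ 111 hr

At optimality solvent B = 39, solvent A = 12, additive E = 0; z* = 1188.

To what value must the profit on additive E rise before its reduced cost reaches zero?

Binding: cooling and reactor time. Non-binding: catalyst (11 unused).
Slack constraints have shadow price 0 (complementary slackness).
Dual feasibility on the basic columns requires 2·y_cooling + 1·y_reactor time = 16, 5·y_cooling + 6·y_reactor time = 47.
This yields shadow prices y_cooling = 7, y_reactor time = 2.
additive E enters the basis when its profit ≥ yᵀa₃ = 7·5 + 2·2 = 39.

39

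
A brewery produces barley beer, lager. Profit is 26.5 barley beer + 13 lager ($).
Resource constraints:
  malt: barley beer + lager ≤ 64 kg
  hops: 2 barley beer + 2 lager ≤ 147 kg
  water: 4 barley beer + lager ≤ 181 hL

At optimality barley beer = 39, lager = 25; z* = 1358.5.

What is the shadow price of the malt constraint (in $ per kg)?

8.5

Binding: malt and water. Non-binding: hops (19 unused).
Since hops is not tight, its dual is 0.
From A_Bᵀ y = c: 1·y_malt + 4·y_water = 26.5; 1·y_malt + 1·y_water = 13.
Solving: y_malt = 8.5, y_water = 4.5.
Shadow price of malt = 8.5.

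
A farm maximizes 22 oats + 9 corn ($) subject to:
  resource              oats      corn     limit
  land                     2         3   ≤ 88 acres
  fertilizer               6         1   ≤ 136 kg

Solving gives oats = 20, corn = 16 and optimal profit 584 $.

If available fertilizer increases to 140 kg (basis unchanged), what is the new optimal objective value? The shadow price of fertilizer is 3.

596

Δb = 4, so new z* = 584 + (3)·(4) = 584 + 12 = 596.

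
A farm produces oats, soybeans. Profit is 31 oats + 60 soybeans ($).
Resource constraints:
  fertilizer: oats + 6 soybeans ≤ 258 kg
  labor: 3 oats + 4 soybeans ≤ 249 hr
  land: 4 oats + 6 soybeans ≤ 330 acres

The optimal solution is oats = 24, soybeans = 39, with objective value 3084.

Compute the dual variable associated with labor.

Binding: fertilizer and land. Non-binding: labor (21 unused).
By complementary slackness, y = 0 for the non-binding constraint.
From A_Bᵀ y = c: 1·y_fertilizer + 4·y_land = 31; 6·y_fertilizer + 6·y_land = 60.
This yields shadow prices y_fertilizer = 3, y_land = 7.
Shadow price of labor = 0.

0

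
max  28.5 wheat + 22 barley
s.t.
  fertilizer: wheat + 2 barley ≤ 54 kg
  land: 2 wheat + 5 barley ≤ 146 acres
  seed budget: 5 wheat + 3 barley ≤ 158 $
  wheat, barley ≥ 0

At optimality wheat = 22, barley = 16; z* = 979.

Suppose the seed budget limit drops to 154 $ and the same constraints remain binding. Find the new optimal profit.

Binding: fertilizer and seed budget. Non-binding: land (22 unused).
Slack constraints have shadow price 0 (complementary slackness).
The binding rows give the dual system: 1·y_fertilizer + 5·y_seed budget = 28.5 and 2·y_fertilizer + 3·y_seed budget = 22.
→ y_fertilizer = 3.5 and y_seed budget = 5.
Δz = y_seed budget·Δb = 5 × (-4) = -20, so new z* = 979 − 20 = 959.

959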